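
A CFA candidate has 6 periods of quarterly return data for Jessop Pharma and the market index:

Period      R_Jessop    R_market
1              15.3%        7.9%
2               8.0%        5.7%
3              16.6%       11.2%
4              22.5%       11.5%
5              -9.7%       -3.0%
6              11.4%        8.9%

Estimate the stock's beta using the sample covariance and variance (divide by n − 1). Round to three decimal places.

2.020

Mean R_i = (15.3 + 8.0 + 16.6 + 22.5 − 9.7 + 11.4) / 6 = 10.6833%
Mean R_m = (7.9 + 5.7 + 11.2 + 11.5 − 3.0 + 8.9) / 6 = 7.0333%
Σ(R_i − R̄_i)(R_m − R̄_m) = 290.8633  ⇒  Cov = 290.8633 / 5 = 58.1727
Σ(R_m − R̄_m)² = 143.9933  ⇒  Var(R_m) = 143.9933 / 5 = 28.7987
β = Cov / Var(R_m) = 58.1727 / 28.7987 = 2.0200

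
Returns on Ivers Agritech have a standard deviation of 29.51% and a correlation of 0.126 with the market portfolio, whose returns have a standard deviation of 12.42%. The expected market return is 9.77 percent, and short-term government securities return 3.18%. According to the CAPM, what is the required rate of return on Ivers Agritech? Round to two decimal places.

5.15%

β = ρ × σ_i / σ_m = 0.126 × 29.51% / 12.42% = 0.2994
MRP = 9.77% − 3.18% = 6.59%
E(R) = 3.18% + 0.2994 × 6.59% = 5.15%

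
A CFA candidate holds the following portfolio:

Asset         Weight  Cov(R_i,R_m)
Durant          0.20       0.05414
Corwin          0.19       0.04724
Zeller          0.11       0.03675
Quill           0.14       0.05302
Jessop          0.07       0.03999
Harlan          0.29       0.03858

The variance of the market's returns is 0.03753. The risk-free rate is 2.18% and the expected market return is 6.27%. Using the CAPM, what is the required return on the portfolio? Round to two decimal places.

β_Durant = 0.05414 / 0.03753 = 1.4426
β_Corwin = 0.04724 / 0.03753 = 1.2587
β_Zeller = 0.03675 / 0.03753 = 0.9792
β_Quill = 0.05302 / 0.03753 = 1.4127
β_Jessop = 0.03999 / 0.03753 = 1.0655
β_Harlan = 0.03858 / 0.03753 = 1.0280
β_P = Σ w_i β_i = 0.20×1.4426 + 0.19×1.2587 + 0.11×0.9792 + 0.14×1.4127 + 0.07×1.0655 + 0.29×1.0280 = 1.2059
MRP = 6.27% − 2.18% = 4.09%
E(R_P) = R_f + β_P × MRP = 2.18% + 1.2059 × 4.09% = 7.11%

7.11%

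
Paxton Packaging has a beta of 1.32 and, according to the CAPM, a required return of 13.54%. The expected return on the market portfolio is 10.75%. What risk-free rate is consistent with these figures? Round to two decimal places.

E(R) = R_f + β(E(R_m) − R_f) = R_f(1 − β) + β·E(R_m)
13.54% = R_f × (1 − 1.32) + 1.32 × 10.75%
13.54% = R_f × -0.32 + 14.1900%
R_f = (13.54% − 14.1900%) / -0.32 = 2.03%

2.03%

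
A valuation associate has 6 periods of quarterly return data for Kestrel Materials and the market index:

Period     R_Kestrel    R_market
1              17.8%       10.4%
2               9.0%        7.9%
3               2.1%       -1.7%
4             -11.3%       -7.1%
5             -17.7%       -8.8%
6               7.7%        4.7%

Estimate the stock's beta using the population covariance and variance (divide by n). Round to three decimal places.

Mean R_i = (17.8 + 9.0 + 2.1 − 11.3 − 17.7 + 7.7) / 6 = 1.2667%
Mean R_m = (10.4 + 7.9 − 1.7 − 7.1 − 8.8 + 4.7) / 6 = 0.9000%
Σ(R_i − R̄_i)(R_m − R̄_m) = 517.9900  ⇒  Cov = 517.9900 / 6 = 86.3317
Σ(R_m − R̄_m)² = 318.5400  ⇒  Var(R_m) = 318.5400 / 6 = 53.0900
β = Cov / Var(R_m) = 86.3317 / 53.0900 = 1.6261

1.626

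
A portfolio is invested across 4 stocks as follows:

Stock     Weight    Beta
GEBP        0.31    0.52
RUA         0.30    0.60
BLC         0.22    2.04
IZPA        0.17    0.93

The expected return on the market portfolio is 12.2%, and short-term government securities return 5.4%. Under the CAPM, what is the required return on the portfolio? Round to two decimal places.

11.85%

β_P = Σ w_i β_i = 0.31×0.52 + 0.30×0.60 + 0.22×2.04 + 0.17×0.93 = 0.9481
MRP = 12.2% − 5.4% = 6.80%
E(R_P) = R_f + β_P × MRP = 5.4% + 0.9481 × 6.8% = 11.85%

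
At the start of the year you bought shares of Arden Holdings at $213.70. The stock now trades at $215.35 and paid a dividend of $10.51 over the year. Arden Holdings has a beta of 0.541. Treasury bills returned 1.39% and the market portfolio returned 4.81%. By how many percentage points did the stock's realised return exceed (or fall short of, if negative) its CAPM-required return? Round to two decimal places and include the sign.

+2.45%

Realised HPR = (P1 + D1 − P0) / P0 = (215.35 + 10.51 − 213.70) / 213.70 = 12.16 / 213.70 = 5.6902%
MRP = 4.81% − 1.39% = 3.42%
CAPM required = R_f + β·MRP = 1.39% + 0.541 × 3.42% = 3.24022%
α = realised − required = 5.6902% − 3.24022% = +2.45%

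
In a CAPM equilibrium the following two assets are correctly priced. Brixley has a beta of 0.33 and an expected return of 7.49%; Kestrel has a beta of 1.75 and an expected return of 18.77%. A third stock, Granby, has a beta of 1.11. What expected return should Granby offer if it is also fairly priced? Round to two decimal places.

13.69%

MRP (SML slope) = (18.77% − 7.49%) / (1.75 − 0.33) = 11.28% / 1.42 = 7.9437%
R_f (intercept) = 7.49% − 0.33 × 7.9437% = 4.8686%
E(R_Granby) = R_f + β × MRP = 4.8686% + 1.11 × 7.9437% = 13.69%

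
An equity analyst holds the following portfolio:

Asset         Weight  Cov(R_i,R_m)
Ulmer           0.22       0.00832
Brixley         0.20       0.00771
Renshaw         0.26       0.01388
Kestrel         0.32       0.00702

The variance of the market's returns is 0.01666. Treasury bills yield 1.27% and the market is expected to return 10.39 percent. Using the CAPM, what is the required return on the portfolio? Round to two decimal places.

6.32%

β_Ulmer = 0.00832 / 0.01666 = 0.4994
β_Brixley = 0.00771 / 0.01666 = 0.4628
β_Renshaw = 0.01388 / 0.01666 = 0.8331
β_Kestrel = 0.00702 / 0.01666 = 0.4214
β_P = Σ w_i β_i = 0.22×0.4994 + 0.20×0.4628 + 0.26×0.8331 + 0.32×0.4214 = 0.5539
MRP = 10.39% − 1.27% = 9.12%
E(R_P) = R_f + β_P × MRP = 1.27% + 0.5539 × 9.12% = 6.32%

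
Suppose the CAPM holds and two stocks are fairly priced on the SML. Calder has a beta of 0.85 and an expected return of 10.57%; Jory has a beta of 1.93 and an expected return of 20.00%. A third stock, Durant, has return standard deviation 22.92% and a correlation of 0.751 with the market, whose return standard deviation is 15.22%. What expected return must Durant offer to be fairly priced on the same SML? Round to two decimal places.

13.02%

MRP = (20.00% − 10.57%) / (1.93 − 0.85) = 8.7315%
R_f = 10.57% − 0.85 × 8.7315% = 3.1482%
β_Durant = ρ·σ_i/σ_m = 0.751 × 22.92 / 15.22 = 1.1309
E(R_Durant) = R_f + β × MRP = 3.1482% + 1.1309 × 8.7315% = 13.02%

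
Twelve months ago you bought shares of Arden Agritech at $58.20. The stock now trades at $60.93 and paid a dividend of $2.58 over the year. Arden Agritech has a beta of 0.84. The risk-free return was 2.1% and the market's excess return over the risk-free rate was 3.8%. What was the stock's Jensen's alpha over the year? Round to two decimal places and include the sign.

+3.83%

Realised HPR = (P1 + D1 − P0) / P0 = (60.93 + 2.58 − 58.20) / 58.20 = 5.31 / 58.20 = 9.1237%
CAPM required = R_f + β·MRP = 2.1% + 0.84 × 3.8% = 5.2920%
α = realised − required = 9.1237% − 5.2920% = +3.83%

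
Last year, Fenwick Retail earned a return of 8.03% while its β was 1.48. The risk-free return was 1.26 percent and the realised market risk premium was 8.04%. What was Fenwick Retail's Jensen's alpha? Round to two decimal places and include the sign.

CAPM benchmark = R_f + β(R_m − R_f) = 1.26% + 1.48 × 8.04% = 13.1592%
α = actual − benchmark = 8.03% − 13.1592% = -5.13%

-5.13%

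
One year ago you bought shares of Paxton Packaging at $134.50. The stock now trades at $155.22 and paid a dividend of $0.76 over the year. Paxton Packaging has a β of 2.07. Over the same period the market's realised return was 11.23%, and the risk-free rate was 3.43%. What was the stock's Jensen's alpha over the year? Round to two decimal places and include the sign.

-3.61%

Realised HPR = (P1 + D1 − P0) / P0 = (155.22 + 0.76 − 134.50) / 134.50 = 21.48 / 134.50 = 15.9703%
MRP = 11.23% − 3.43% = 7.80%
CAPM required = R_f + β·MRP = 3.43% + 2.07 × 7.80% = 19.5760%
α = realised − required = 15.9703% − 19.5760% = -3.61%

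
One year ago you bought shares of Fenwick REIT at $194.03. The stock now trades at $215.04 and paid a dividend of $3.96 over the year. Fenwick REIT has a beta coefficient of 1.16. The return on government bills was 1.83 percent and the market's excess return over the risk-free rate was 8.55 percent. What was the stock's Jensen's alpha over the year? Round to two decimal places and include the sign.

Realised HPR = (P1 + D1 − P0) / P0 = (215.04 + 3.96 − 194.03) / 194.03 = 24.97 / 194.03 = 12.8691%
CAPM required = R_f + β·MRP = 1.83% + 1.16 × 8.55% = 11.7480%
α = realised − required = 12.8691% − 11.7480% = +1.12%

+1.12%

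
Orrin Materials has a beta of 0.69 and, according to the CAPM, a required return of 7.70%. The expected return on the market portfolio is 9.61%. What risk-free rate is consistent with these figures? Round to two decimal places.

3.45%

E(R) = R_f + β(E(R_m) − R_f) = R_f(1 − β) + β·E(R_m)
7.70% = R_f × (1 − 0.69) + 0.69 × 9.61%
7.70% = R_f × 0.31 + 6.6309%
R_f = (7.70% − 6.6309%) / 0.31 = 3.45%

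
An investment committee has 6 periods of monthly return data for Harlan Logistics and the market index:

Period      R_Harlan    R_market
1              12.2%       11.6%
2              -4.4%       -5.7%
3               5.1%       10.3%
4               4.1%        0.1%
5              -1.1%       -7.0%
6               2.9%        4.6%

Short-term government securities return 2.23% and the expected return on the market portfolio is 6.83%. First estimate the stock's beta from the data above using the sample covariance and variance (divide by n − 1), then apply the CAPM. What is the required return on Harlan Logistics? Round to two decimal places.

Mean R_i = (12.2 − 4.4 + 5.1 + 4.1 − 1.1 + 2.9) / 6 = 3.1333%
Mean R_m = (11.6 − 5.7 + 10.3 + 0.1 − 7.0 + 4.6) / 6 = 2.3167%
Σ(R_i − R̄_i)(R_m − R̄_m) = 197.0267  ⇒  Cov = 197.0267 / 5 = 39.4053
Σ(R_m − R̄_m)² = 311.1083  ⇒  Var(R_m) = 311.1083 / 5 = 62.2217
β = Cov / Var(R_m) = 39.4053 / 62.2217 = 0.6333
MRP = 6.83% − 2.23% = 4.60%
E(R) = R_f + β × MRP = 2.23% + 0.6333 × 4.60% = 5.14%

5.14%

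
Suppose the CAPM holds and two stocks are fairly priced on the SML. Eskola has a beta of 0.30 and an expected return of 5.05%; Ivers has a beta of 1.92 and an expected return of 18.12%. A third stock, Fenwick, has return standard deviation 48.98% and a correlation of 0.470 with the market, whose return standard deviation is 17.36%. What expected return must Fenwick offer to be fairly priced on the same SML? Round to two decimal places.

13.33%

MRP = (18.12% − 5.05%) / (1.92 − 0.30) = 8.0679%
R_f = 5.05% − 0.30 × 8.0679% = 2.6296%
β_Fenwick = ρ·σ_i/σ_m = 0.470 × 48.98 / 17.36 = 1.3261
E(R_Fenwick) = R_f + β × MRP = 2.6296% + 1.3261 × 8.0679% = 13.33%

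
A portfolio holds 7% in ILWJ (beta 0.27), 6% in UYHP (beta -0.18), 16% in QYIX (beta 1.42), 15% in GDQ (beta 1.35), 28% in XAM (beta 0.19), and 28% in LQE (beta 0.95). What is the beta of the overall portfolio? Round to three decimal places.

β_P = Σ w_i β_i = 0.07×0.27 + 0.06×-0.18 + 0.16×1.42 + 0.15×1.35 + 0.28×0.19 + 0.28×0.95 = 0.7570

0.757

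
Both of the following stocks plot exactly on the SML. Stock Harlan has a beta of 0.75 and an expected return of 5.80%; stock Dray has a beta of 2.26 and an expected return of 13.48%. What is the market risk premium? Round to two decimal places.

5.09%

Both satisfy E(R) = R_f + β·MRP, so the slope of the SML is
MRP = (13.48% − 5.80%) / (2.26 − 0.75) = 7.68% / 1.51 = 5.0861%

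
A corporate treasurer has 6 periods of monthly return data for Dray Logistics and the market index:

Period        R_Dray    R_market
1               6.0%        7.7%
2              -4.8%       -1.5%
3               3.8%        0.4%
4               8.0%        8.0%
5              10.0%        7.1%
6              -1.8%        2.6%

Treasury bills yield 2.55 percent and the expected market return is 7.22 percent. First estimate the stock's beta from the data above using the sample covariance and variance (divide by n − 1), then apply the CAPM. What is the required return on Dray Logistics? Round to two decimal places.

Mean R_i = (6.0 − 4.8 + 3.8 + 8.0 + 10.0 − 1.8) / 6 = 3.5333%
Mean R_m = (7.7 − 1.5 + 0.4 + 8.0 + 7.1 + 2.6) / 6 = 4.0500%
Σ(R_i − R̄_i)(R_m − R̄_m) = 99.3800  ⇒  Cov = 99.3800 / 5 = 19.8760
Σ(R_m − R̄_m)² = 84.4550  ⇒  Var(R_m) = 84.4550 / 5 = 16.8910
β = Cov / Var(R_m) = 19.8760 / 16.8910 = 1.1767
MRP = 7.22% − 2.55% = 4.67%
E(R) = R_f + β × MRP = 2.55% + 1.1767 × 4.67% = 8.05%

8.05%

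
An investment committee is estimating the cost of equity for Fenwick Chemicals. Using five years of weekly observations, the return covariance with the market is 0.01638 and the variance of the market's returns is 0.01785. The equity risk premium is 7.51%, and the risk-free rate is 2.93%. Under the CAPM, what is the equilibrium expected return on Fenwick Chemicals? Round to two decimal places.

β = Cov(R_i, R_m) / Var(R_m) = 0.01638 / 0.01785 = 0.9176
E(R) = R_f + β × MRP = 2.93% + 0.9176 × 7.51% = 9.82%

9.82%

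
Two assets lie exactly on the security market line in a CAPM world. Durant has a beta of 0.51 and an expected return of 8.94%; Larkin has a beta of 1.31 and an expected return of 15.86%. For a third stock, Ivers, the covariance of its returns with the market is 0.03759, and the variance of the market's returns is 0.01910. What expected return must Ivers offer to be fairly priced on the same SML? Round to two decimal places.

MRP = (15.86% − 8.94%) / (1.31 − 0.51) = 8.6500%
R_f = 8.94% − 0.51 × 8.6500% = 4.5285%
β_Ivers = Cov / Var(R_m) = 0.03759 / 0.01910 = 1.9681
E(R_Ivers) = R_f + β × MRP = 4.5285% + 1.9681 × 8.6500% = 21.55%

21.55%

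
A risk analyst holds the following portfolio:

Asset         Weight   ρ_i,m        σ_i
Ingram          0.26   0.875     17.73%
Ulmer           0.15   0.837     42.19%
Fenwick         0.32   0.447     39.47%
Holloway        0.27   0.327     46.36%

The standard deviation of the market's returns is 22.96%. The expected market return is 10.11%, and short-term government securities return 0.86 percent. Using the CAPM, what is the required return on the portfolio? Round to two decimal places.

8.54%

β_Ingram = 0.875 × 17.73% / 22.96% = 0.6757
β_Ulmer = 0.837 × 42.19% / 22.96% = 1.5380
β_Fenwick = 0.447 × 39.47% / 22.96% = 0.7684
β_Holloway = 0.327 × 46.36% / 22.96% = 0.6603
β_P = Σ w_i β_i = 0.26×0.6757 + 0.15×1.5380 + 0.32×0.7684 + 0.27×0.6603 = 0.8306
MRP = 10.11% − 0.86% = 9.25%
E(R_P) = R_f + β_P × MRP = 0.86% + 0.8306 × 9.25% = 8.54%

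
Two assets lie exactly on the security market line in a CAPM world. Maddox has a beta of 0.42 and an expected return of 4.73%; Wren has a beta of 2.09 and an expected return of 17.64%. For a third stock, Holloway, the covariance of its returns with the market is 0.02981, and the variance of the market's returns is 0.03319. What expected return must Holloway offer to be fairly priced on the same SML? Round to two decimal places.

MRP = (17.64% − 4.73%) / (2.09 − 0.42) = 7.7305%
R_f = 4.73% − 0.42 × 7.7305% = 1.4832%
β_Holloway = Cov / Var(R_m) = 0.02981 / 0.03319 = 0.8982
E(R_Holloway) = R_f + β × MRP = 1.4832% + 0.8982 × 7.7305% = 8.43%

8.43%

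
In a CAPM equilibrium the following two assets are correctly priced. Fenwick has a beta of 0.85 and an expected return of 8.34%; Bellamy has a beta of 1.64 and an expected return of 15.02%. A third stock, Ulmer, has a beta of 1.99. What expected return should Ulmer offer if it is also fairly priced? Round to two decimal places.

17.98%

MRP (SML slope) = (15.02% − 8.34%) / (1.64 − 0.85) = 6.68% / 0.79 = 8.4557%
R_f (intercept) = 8.34% − 0.85 × 8.4557% = 1.1527%
E(R_Ulmer) = R_f + β × MRP = 1.1527% + 1.99 × 8.4557% = 17.98%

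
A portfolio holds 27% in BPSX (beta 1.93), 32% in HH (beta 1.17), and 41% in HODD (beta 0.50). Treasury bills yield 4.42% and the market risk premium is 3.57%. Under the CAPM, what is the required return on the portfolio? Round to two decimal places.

8.35%

β_P = Σ w_i β_i = 0.27×1.93 + 0.32×1.17 + 0.41×0.50 = 1.1005
E(R_P) = R_f + β_P × MRP = 4.42% + 1.1005 × 3.57% = 8.35%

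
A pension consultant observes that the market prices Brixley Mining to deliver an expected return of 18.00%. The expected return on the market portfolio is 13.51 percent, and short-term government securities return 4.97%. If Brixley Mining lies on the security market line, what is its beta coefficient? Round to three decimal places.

MRP = 13.51% − 4.97% = 8.54%
β = (E(R) − R_f) / MRP = (18.00% − 4.97%) / 8.54% = 13.03% / 8.54% = 1.526

1.526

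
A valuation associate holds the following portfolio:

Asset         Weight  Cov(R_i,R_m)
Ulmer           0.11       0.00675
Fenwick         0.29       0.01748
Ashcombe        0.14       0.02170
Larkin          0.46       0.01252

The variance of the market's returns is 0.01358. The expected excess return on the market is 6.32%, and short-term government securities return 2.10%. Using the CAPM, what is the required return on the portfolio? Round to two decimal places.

8.90%

β_Ulmer = 0.00675 / 0.01358 = 0.4971
β_Fenwick = 0.01748 / 0.01358 = 1.2872
β_Ashcombe = 0.02170 / 0.01358 = 1.5979
β_Larkin = 0.01252 / 0.01358 = 0.9219
β_P = Σ w_i β_i = 0.11×0.4971 + 0.29×1.2872 + 0.14×1.5979 + 0.46×0.9219 = 1.0757
E(R_P) = R_f + β_P × MRP = 2.10% + 1.0757 × 6.32% = 8.90%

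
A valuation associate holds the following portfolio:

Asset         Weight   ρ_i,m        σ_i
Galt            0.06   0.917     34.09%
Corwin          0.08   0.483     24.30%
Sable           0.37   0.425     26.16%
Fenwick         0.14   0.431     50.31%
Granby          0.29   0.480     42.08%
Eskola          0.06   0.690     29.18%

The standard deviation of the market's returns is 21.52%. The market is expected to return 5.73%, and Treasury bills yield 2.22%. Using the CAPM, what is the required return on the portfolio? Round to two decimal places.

β_Galt = 0.917 × 34.09% / 21.52% = 1.4526
β_Corwin = 0.483 × 24.30% / 21.52% = 0.5454
β_Sable = 0.425 × 26.16% / 21.52% = 0.5166
β_Fenwick = 0.431 × 50.31% / 21.52% = 1.0076
β_Granby = 0.480 × 42.08% / 21.52% = 0.9386
β_Eskola = 0.690 × 29.18% / 21.52% = 0.9356
β_P = Σ w_i β_i = 0.06×1.4526 + 0.08×0.5454 + 0.37×0.5166 + 0.14×1.0076 + 0.29×0.9386 + 0.06×0.9356 = 0.7913
MRP = 5.73% − 2.22% = 3.51%
E(R_P) = R_f + β_P × MRP = 2.22% + 0.7913 × 3.51% = 5.00%

5.00%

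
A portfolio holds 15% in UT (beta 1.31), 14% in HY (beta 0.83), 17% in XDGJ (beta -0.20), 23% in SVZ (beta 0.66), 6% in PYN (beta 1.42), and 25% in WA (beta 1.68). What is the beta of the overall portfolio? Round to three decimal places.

β_P = Σ w_i β_i = 0.15×1.31 + 0.14×0.83 + 0.17×-0.20 + 0.23×0.66 + 0.06×1.42 + 0.25×1.68 = 0.9357

0.936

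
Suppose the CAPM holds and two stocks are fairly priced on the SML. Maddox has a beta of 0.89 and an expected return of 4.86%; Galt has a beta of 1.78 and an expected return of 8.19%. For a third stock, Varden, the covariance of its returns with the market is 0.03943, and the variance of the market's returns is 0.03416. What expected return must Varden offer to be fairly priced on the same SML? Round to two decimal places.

5.85%

MRP = (8.19% − 4.86%) / (1.78 − 0.89) = 3.7416%
R_f = 4.86% − 0.89 × 3.7416% = 1.5300%
β_Varden = Cov / Var(R_m) = 0.03943 / 0.03416 = 1.1543
E(R_Varden) = R_f + β × MRP = 1.5300% + 1.1543 × 3.7416% = 5.85%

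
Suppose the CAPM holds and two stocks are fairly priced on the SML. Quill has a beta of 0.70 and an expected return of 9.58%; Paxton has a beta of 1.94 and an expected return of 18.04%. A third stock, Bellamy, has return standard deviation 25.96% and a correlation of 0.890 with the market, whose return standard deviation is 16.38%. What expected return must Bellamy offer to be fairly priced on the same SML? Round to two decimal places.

MRP = (18.04% − 9.58%) / (1.94 − 0.70) = 6.8226%
R_f = 9.58% − 0.70 × 6.8226% = 4.8042%
β_Bellamy = ρ·σ_i/σ_m = 0.890 × 25.96 / 16.38 = 1.4105
E(R_Bellamy) = R_f + β × MRP = 4.8042% + 1.4105 × 6.8226% = 14.43%

14.43%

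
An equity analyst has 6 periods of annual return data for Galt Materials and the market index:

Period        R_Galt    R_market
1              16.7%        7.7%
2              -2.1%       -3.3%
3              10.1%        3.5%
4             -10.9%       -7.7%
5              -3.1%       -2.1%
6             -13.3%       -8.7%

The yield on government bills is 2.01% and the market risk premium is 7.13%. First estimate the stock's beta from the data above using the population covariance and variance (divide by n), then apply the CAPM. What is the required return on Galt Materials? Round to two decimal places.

Mean R_i = (16.7 − 2.1 + 10.1 − 10.9 − 3.1 − 13.3) / 6 = -0.4333%
Mean R_m = (7.7 − 3.3 + 3.5 − 7.7 − 2.1 − 8.7) / 6 = -1.7667%
Σ(R_i − R̄_i)(R_m − R̄_m) = 372.4267  ⇒  Cov = 372.4267 / 6 = 62.0711
Σ(R_m − R̄_m)² = 203.0933  ⇒  Var(R_m) = 203.0933 / 6 = 33.8489
β = Cov / Var(R_m) = 62.0711 / 33.8489 = 1.8338
E(R) = R_f + β × MRP = 2.01% + 1.8338 × 7.13% = 15.08%

15.08%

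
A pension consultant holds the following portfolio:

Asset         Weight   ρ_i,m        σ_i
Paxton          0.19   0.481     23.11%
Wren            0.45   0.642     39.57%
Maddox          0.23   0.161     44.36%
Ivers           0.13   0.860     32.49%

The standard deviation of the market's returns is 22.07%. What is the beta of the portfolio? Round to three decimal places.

β_Paxton = 0.481 × 23.11% / 22.07% = 0.5037
β_Wren = 0.642 × 39.57% / 22.07% = 1.1511
β_Maddox = 0.161 × 44.36% / 22.07% = 0.3236
β_Ivers = 0.860 × 32.49% / 22.07% = 1.2660
β_P = Σ w_i β_i = 0.19×0.5037 + 0.45×1.1511 + 0.23×0.3236 + 0.13×1.2660 = 0.8527

0.853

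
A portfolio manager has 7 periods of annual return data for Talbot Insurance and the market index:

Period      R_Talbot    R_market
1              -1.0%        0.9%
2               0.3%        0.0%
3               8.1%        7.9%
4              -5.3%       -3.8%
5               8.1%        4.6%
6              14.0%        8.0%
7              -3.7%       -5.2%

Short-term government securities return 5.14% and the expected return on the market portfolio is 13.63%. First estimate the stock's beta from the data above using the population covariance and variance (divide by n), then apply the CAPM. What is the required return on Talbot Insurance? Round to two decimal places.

Mean R_i = (-1.0 + 0.3 + 8.1 − 5.3 + 8.1 + 14.0 − 3.7) / 7 = 2.9286%
Mean R_m = (0.9 + 0.0 + 7.9 − 3.8 + 4.6 + 8.0 − 5.2) / 7 = 1.7714%
Σ(R_i − R̄_i)(R_m − R̄_m) = 215.4157  ⇒  Cov = 215.4157 / 7 = 30.7737
Σ(R_m − R̄_m)² = 167.8943  ⇒  Var(R_m) = 167.8943 / 7 = 23.9849
β = Cov / Var(R_m) = 30.7737 / 23.9849 = 1.2830
MRP = 13.63% − 5.14% = 8.49%
E(R) = R_f + β × MRP = 5.14% + 1.2830 × 8.49% = 16.03%

16.03%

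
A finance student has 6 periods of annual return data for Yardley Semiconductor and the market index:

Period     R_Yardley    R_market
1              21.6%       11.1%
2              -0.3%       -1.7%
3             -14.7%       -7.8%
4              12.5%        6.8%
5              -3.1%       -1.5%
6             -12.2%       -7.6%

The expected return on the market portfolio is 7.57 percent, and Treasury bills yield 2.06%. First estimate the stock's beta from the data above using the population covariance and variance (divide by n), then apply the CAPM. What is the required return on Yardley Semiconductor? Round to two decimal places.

Mean R_i = (21.6 − 0.3 − 14.7 + 12.5 − 3.1 − 12.2) / 6 = 0.6333%
Mean R_m = (11.1 − 1.7 − 7.8 + 6.8 − 1.5 − 7.6) / 6 = -0.1167%
Σ(R_i − R̄_i)(R_m − R̄_m) = 537.7433  ⇒  Cov = 537.7433 / 6 = 89.6239
Σ(R_m − R̄_m)² = 293.1083  ⇒  Var(R_m) = 293.1083 / 6 = 48.8514
β = Cov / Var(R_m) = 89.6239 / 48.8514 = 1.8346
MRP = 7.57% − 2.06% = 5.51%
E(R) = R_f + β × MRP = 2.06% + 1.8346 × 5.51% = 12.17%

12.17%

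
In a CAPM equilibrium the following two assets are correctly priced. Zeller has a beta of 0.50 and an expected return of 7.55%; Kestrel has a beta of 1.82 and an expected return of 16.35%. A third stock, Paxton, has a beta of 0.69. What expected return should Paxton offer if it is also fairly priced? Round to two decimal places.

MRP (SML slope) = (16.35% − 7.55%) / (1.82 − 0.50) = 8.80% / 1.32 = 6.6667%
R_f (intercept) = 7.55% − 0.50 × 6.6667% = 4.2167%
E(R_Paxton) = R_f + β × MRP = 4.2167% + 0.69 × 6.6667% = 8.82%

8.82%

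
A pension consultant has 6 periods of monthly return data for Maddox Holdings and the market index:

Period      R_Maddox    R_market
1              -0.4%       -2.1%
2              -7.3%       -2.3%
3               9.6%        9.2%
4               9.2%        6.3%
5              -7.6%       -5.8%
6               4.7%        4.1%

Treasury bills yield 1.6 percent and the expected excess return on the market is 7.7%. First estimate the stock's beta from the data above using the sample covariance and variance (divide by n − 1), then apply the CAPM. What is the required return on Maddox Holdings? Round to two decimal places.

Mean R_i = (-0.4 − 7.3 + 9.6 + 9.2 − 7.6 + 4.7) / 6 = 1.3667%
Mean R_m = (-2.1 − 2.3 + 9.2 + 6.3 − 5.8 + 4.1) / 6 = 1.5667%
Σ(R_i − R̄_i)(R_m − R̄_m) = 214.4133  ⇒  Cov = 214.4133 / 5 = 42.8827
Σ(R_m − R̄_m)² = 169.7533  ⇒  Var(R_m) = 169.7533 / 5 = 33.9507
β = Cov / Var(R_m) = 42.8827 / 33.9507 = 1.2631
E(R) = R_f + β × MRP = 1.6% + 1.2631 × 7.7% = 11.33%

11.33%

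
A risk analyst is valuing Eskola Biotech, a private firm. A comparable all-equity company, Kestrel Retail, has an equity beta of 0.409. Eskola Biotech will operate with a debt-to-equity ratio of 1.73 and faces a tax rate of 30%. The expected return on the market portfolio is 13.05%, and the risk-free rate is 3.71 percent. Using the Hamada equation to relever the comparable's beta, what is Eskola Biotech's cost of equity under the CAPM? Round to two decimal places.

12.16%

β_L = β_U × [1 + (1 − t)(D/E)] = 0.409 × [1 + (1 − 0.30) × 1.73]
    = 0.409 × [1 + 0.70 × 1.73] = 0.409 × 2.2110 = 0.9043
MRP = 13.05% − 3.71% = 9.34%
E(R) = R_f + β_L × MRP = 3.71% + 0.9043 × 9.34% = 12.16%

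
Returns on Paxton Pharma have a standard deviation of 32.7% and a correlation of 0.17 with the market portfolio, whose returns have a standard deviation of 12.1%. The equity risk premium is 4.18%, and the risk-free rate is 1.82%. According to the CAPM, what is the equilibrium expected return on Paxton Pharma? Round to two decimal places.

β = ρ × σ_i / σ_m = 0.17 × 32.7% / 12.1% = 0.4594
E(R) = 1.82% + 0.4594 × 4.18% = 3.74%

3.74%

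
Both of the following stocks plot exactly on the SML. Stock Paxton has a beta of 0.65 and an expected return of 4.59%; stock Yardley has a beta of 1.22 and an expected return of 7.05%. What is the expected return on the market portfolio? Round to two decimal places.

6.10%

Both satisfy E(R) = R_f + β·MRP, so the slope of the SML is
MRP = (7.05% − 4.59%) / (1.22 − 0.65) = 2.46% / 0.57 = 4.3158%
R_f = E(R_Paxton) − β_Paxton·MRP = 4.59% − 0.65 × 4.3158% = 1.7847%
E(R_m) = R_f + MRP = 1.7847% + 4.3158% = 6.10%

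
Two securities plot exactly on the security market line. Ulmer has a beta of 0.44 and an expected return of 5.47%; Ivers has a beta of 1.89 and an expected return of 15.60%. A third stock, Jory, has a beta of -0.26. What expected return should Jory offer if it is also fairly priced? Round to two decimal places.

MRP (SML slope) = (15.60% − 5.47%) / (1.89 − 0.44) = 10.13% / 1.45 = 6.9862%
R_f (intercept) = 5.47% − 0.44 × 6.9862% = 2.3961%
E(R_Jory) = R_f + β × MRP = 2.3961% + -0.26 × 6.9862% = 0.58%

0.58%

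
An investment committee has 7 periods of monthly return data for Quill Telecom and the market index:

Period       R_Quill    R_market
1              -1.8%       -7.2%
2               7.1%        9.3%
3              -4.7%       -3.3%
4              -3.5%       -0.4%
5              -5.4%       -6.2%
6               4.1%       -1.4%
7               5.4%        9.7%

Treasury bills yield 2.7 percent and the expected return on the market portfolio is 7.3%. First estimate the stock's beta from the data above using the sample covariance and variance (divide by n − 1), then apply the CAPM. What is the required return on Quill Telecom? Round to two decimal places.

5.55%

Mean R_i = (-1.8 + 7.1 − 4.7 − 3.5 − 5.4 + 4.1 + 5.4) / 7 = 0.1714%
Mean R_m = (-7.2 + 9.3 − 3.3 − 0.4 − 6.2 − 1.4 + 9.7) / 7 = 0.0714%
Σ(R_i − R̄_i)(R_m − R̄_m) = 175.9343  ⇒  Cov = 175.9343 / 6 = 29.3224
Σ(R_m − R̄_m)² = 283.8343  ⇒  Var(R_m) = 283.8343 / 6 = 47.3057
β = Cov / Var(R_m) = 29.3224 / 47.3057 = 0.6198
MRP = 7.3% − 2.7% = 4.60%
E(R) = R_f + β × MRP = 2.7% + 0.6198 × 4.6% = 5.55%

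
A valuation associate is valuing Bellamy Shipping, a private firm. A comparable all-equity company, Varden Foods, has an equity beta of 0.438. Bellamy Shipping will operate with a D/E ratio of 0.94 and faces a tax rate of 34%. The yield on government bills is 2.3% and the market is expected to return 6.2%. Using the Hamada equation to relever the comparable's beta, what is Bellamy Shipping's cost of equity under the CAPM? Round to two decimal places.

5.07%

β_L = β_U × [1 + (1 − t)(D/E)] = 0.438 × [1 + (1 − 0.34) × 0.94]
    = 0.438 × [1 + 0.66 × 0.94] = 0.438 × 1.6204 = 0.7097
MRP = 6.2% − 2.3% = 3.90%
E(R) = R_f + β_L × MRP = 2.3% + 0.7097 × 3.9% = 5.07%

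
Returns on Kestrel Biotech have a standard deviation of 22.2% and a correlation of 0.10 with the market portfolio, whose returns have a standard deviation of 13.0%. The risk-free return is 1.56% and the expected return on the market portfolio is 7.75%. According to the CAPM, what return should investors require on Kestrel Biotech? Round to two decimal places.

β = ρ × σ_i / σ_m = 0.10 × 22.2% / 13.0% = 0.1708
MRP = 7.75% − 1.56% = 6.19%
E(R) = 1.56% + 0.1708 × 6.19% = 2.62%

2.62%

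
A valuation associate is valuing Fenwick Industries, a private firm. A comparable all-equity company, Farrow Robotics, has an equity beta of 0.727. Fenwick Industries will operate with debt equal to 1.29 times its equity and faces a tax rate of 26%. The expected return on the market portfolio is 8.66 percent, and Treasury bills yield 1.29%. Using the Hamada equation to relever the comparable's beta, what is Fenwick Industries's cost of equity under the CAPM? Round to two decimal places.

11.76%

β_L = β_U × [1 + (1 − t)(D/E)] = 0.727 × [1 + (1 − 0.26) × 1.29]
    = 0.727 × [1 + 0.74 × 1.29] = 0.727 × 1.9546 = 1.4210
MRP = 8.66% − 1.29% = 7.37%
E(R) = R_f + β_L × MRP = 1.29% + 1.4210 × 7.37% = 11.76%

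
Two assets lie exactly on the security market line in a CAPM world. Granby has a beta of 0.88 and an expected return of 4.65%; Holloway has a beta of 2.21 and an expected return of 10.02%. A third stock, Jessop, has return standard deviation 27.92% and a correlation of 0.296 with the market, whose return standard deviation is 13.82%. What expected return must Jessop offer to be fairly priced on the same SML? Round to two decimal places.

3.51%

MRP = (10.02% − 4.65%) / (2.21 − 0.88) = 4.0376%
R_f = 4.65% − 0.88 × 4.0376% = 1.0969%
β_Jessop = ρ·σ_i/σ_m = 0.296 × 27.92 / 13.82 = 0.5980
E(R_Jessop) = R_f + β × MRP = 1.0969% + 0.5980 × 4.0376% = 3.51%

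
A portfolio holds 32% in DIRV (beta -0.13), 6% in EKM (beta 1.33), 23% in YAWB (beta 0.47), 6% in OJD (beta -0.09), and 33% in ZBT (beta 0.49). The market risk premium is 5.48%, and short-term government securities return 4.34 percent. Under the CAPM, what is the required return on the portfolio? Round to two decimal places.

β_P = Σ w_i β_i = 0.32×-0.13 + 0.06×1.33 + 0.23×0.47 + 0.06×-0.09 + 0.33×0.49 = 0.3026
E(R_P) = R_f + β_P × MRP = 4.34% + 0.3026 × 5.48% = 6.00%

6.00%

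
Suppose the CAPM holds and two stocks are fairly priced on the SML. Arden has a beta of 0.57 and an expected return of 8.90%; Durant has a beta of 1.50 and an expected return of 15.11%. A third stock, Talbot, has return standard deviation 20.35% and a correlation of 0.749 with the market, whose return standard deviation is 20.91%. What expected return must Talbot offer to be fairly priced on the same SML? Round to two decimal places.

9.96%

MRP = (15.11% − 8.90%) / (1.50 − 0.57) = 6.6774%
R_f = 8.90% − 0.57 × 6.6774% = 5.0939%
β_Talbot = ρ·σ_i/σ_m = 0.749 × 20.35 / 20.91 = 0.7289
E(R_Talbot) = R_f + β × MRP = 5.0939% + 0.7289 × 6.6774% = 9.96%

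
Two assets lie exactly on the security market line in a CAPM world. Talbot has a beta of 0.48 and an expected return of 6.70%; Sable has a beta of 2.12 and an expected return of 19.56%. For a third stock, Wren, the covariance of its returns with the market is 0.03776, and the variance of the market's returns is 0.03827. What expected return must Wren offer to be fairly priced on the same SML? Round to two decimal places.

MRP = (19.56% − 6.70%) / (2.12 − 0.48) = 7.8415%
R_f = 6.70% − 0.48 × 7.8415% = 2.9361%
β_Wren = Cov / Var(R_m) = 0.03776 / 0.03827 = 0.9867
E(R_Wren) = R_f + β × MRP = 2.9361% + 0.9867 × 7.8415% = 10.67%

10.67%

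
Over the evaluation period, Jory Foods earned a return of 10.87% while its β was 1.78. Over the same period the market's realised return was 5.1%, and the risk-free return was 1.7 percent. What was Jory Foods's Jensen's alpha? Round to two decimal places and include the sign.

+3.12%

Market excess return = 5.1% − 1.7% = 3.40%
CAPM benchmark = R_f + β(R_m − R_f) = 1.7% + 1.78 × 3.4% = 7.7520%
α = actual − benchmark = 10.87% − 7.7520% = +3.12%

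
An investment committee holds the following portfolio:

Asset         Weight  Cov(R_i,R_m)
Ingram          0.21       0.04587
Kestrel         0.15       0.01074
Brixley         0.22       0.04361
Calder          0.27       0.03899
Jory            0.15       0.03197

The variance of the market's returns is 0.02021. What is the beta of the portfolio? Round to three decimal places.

1.789

β_Ingram = 0.04587 / 0.02021 = 2.2697
β_Kestrel = 0.01074 / 0.02021 = 0.5314
β_Brixley = 0.04361 / 0.02021 = 2.1578
β_Calder = 0.03899 / 0.02021 = 1.9292
β_Jory = 0.03197 / 0.02021 = 1.5819
β_P = Σ w_i β_i = 0.21×2.2697 + 0.15×0.5314 + 0.22×2.1578 + 0.27×1.9292 + 0.15×1.5819 = 1.7892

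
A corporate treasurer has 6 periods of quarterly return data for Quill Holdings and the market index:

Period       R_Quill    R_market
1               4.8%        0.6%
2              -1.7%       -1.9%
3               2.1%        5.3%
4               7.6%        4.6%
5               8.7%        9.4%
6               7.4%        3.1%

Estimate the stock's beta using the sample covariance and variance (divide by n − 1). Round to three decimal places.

0.718

Mean R_i = (4.8 − 1.7 + 2.1 + 7.6 + 8.7 + 7.4) / 6 = 4.8167%
Mean R_m = (0.6 − 1.9 + 5.3 + 4.6 + 9.4 + 3.1) / 6 = 3.5167%
Σ(R_i − R̄_i)(R_m − R̄_m) = 55.2883  ⇒  Cov = 55.2883 / 5 = 11.0577
Σ(R_m − R̄_m)² = 76.9883  ⇒  Var(R_m) = 76.9883 / 5 = 15.3977
β = Cov / Var(R_m) = 11.0577 / 15.3977 = 0.7181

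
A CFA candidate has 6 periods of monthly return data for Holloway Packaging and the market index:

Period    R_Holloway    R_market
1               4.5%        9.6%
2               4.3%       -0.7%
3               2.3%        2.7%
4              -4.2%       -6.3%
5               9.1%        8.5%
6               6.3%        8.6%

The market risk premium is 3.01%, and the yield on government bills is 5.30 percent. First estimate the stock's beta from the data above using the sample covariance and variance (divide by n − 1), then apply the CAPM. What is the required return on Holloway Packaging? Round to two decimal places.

7.10%

Mean R_i = (4.5 + 4.3 + 2.3 − 4.2 + 9.1 + 6.3) / 6 = 3.7167%
Mean R_m = (9.6 − 0.7 + 2.7 − 6.3 + 8.5 + 8.6) / 6 = 3.7333%
Σ(R_i − R̄_i)(R_m − R̄_m) = 121.1367  ⇒  Cov = 121.1367 / 5 = 24.2273
Σ(R_m − R̄_m)² = 202.2133  ⇒  Var(R_m) = 202.2133 / 5 = 40.4427
β = Cov / Var(R_m) = 24.2273 / 40.4427 = 0.5991
E(R) = R_f + β × MRP = 5.30% + 0.5991 × 3.01% = 7.10%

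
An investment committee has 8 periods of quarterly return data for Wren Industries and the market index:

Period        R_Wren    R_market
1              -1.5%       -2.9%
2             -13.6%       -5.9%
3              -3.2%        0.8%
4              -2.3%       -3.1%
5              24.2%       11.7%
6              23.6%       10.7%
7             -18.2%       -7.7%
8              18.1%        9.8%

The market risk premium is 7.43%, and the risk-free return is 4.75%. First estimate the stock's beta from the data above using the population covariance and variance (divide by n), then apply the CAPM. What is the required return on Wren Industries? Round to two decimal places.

Mean R_i = (-1.5 − 13.6 − 3.2 − 2.3 + 24.2 + 23.6 − 18.2 + 18.1) / 8 = 3.3875%
Mean R_m = (-2.9 − 5.9 + 0.8 − 3.1 + 11.7 + 10.7 − 7.7 + 9.8) / 8 = 1.6750%
Σ(R_i − R̄_i)(R_m − R̄_m) = 896.9475  ⇒  Cov = 896.9475 / 8 = 112.1184
Σ(R_m − R̄_m)² = 437.7350  ⇒  Var(R_m) = 437.7350 / 8 = 54.7169
β = Cov / Var(R_m) = 112.1184 / 54.7169 = 2.0491
E(R) = R_f + β × MRP = 4.75% + 2.0491 × 7.43% = 19.97%

19.97%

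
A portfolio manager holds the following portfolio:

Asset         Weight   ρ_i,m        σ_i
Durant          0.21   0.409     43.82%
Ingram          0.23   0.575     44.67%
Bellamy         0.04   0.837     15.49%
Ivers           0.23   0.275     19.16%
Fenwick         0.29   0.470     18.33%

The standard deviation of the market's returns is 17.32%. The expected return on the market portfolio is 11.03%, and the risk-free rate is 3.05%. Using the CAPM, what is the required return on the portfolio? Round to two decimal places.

9.45%

β_Durant = 0.409 × 43.82% / 17.32% = 1.0348
β_Ingram = 0.575 × 44.67% / 17.32% = 1.4830
β_Bellamy = 0.837 × 15.49% / 17.32% = 0.7486
β_Ivers = 0.275 × 19.16% / 17.32% = 0.3042
β_Fenwick = 0.470 × 18.33% / 17.32% = 0.4974
β_P = Σ w_i β_i = 0.21×1.0348 + 0.23×1.4830 + 0.04×0.7486 + 0.23×0.3042 + 0.29×0.4974 = 0.8026
MRP = 11.03% − 3.05% = 7.98%
E(R_P) = R_f + β_P × MRP = 3.05% + 0.8026 × 7.98% = 9.45%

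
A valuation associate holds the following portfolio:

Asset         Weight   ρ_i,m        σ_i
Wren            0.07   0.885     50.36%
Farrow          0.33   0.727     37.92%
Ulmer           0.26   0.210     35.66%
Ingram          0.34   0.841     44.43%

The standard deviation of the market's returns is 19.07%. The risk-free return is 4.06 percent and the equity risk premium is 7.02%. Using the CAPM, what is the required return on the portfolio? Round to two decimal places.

β_Wren = 0.885 × 50.36% / 19.07% = 2.3371
β_Farrow = 0.727 × 37.92% / 19.07% = 1.4456
β_Ulmer = 0.210 × 35.66% / 19.07% = 0.3927
β_Ingram = 0.841 × 44.43% / 19.07% = 1.9594
β_P = Σ w_i β_i = 0.07×2.3371 + 0.33×1.4456 + 0.26×0.3927 + 0.34×1.9594 = 1.4089
E(R_P) = R_f + β_P × MRP = 4.06% + 1.4089 × 7.02% = 13.95%

13.95%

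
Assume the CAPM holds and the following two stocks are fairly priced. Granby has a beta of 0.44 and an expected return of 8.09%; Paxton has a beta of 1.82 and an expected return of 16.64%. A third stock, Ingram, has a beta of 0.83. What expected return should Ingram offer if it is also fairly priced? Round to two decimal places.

MRP (SML slope) = (16.64% − 8.09%) / (1.82 − 0.44) = 8.55% / 1.38 = 6.1957%
R_f (intercept) = 8.09% − 0.44 × 6.1957% = 5.3639%
E(R_Ingram) = R_f + β × MRP = 5.3639% + 0.83 × 6.1957% = 10.51%

10.51%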